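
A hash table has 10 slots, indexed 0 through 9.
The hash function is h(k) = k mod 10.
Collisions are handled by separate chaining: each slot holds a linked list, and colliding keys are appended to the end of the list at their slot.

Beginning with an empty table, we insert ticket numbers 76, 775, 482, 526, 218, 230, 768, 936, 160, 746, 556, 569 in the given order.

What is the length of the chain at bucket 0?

76 -> bucket 6
775 -> bucket 5
482 -> bucket 2
526 -> bucket 6 (collision)
218 -> bucket 8
230 -> bucket 0
768 -> bucket 8 (collision)
936 -> bucket 6 (collision)
160 -> bucket 0 (collision)
746 -> bucket 6 (collision)
556 -> bucket 6 (collision)
569 -> bucket 9
Final buckets:
0: 230 -> 160
1: —
2: 482
3: —
4: —
5: 775
6: 76 -> 526 -> 936 -> 746 -> 556
7: —
8: 218 -> 768
9: 569

2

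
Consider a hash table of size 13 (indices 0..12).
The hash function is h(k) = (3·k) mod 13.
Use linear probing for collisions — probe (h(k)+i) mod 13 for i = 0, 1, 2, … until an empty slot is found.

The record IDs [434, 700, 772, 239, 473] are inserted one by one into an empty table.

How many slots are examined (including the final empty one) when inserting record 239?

3

Insert 434: h=2, slot 2 empty => index 2.
Insert 700: h=7, slot 7 empty => index 7.
Insert 772: h=2, slot 2 occupied => index 3.
Insert 239: h=2, slots 2,3 occupied => index 4.
Insert 473: h=2, slots 2,3,4 occupied => index 5.
Table: [—, —, 434, 772, 239, 473, —, 700, —, —, —, —, —]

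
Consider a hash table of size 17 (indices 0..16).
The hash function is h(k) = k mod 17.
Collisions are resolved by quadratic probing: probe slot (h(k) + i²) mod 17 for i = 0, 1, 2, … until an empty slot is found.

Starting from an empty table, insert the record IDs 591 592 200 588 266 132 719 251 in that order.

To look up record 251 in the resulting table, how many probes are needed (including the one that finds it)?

5

591 hashes to 13; slot 13 is free -> place at 13.
592 hashes to 14; slot 14 is free -> place at 14.
200 hashes to 13; 13,14 taken -> place at 0.
588 hashes to 10; slot 10 is free -> place at 10.
266 hashes to 11; slot 11 is free -> place at 11.
132 hashes to 13; 13,14,0 taken -> place at 5.
719 hashes to 5; 5 taken -> place at 6.
251 hashes to 13; 13,14,0,5 taken -> place at 12.
Table: [200, —, —, —, —, 132, 719, —, —, —, 588, 266, 251, 591, 592, —, —]
Lookup 251: h=13, probe 13,14,0,5,12 → found at 12.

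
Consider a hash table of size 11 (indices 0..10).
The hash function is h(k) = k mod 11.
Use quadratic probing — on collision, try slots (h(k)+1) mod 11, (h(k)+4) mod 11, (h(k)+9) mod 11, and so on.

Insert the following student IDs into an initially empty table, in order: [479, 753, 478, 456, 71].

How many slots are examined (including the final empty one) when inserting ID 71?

5

Insert 479: h=6, slot 6 empty => index 6.
Insert 753: h=5, slot 5 empty => index 5.
Insert 478: h=5, slots 5,6 occupied => index 9.
Insert 456: h=5, slots 5,6,9 occupied => index 3.
Insert 71: h=5, slots 5,6,9,3 occupied => index 10.
Table: [—, —, —, 456, —, 753, 479, —, —, 478, 71]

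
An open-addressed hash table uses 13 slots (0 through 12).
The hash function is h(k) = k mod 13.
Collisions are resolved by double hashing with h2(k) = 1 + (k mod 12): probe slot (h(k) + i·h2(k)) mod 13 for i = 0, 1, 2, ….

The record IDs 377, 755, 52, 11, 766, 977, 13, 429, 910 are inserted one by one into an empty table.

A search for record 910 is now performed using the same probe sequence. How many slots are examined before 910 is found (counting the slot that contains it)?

Insert 377: h=0, slot 0 empty → index 0.
Insert 755: h=1, slot 1 empty → index 1.
Insert 52: h=0, h2=5, slot 0 occupied → index 5.
Insert 11: h=11, slot 11 empty → index 11.
Insert 766: h=12, slot 12 empty → index 12.
Insert 977: h=2, slot 2 empty → index 2.
Insert 13: h=0, h2=2, slots 0,2 occupied → index 4.
Insert 429: h=0, h2=10, slot 0 occupied → index 10.
Insert 910: h=0, h2=11, slots 0,11 occupied → index 9.
Table: [377, 755, 977, ., 13, 52, ., ., ., 910, 429, 11, 766]
Lookup 910: h=0, h2=11, probe 0,11,9 → found at 9.

3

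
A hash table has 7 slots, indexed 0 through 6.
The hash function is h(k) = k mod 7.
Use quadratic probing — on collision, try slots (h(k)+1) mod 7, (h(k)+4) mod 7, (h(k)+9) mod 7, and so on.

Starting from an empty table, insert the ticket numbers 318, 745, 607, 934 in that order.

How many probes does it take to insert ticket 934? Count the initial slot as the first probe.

3

Insert 318: h=3, slot 3 empty => index 3.
Insert 745: h=3, slot 3 occupied => index 4.
Insert 607: h=5, slot 5 empty => index 5.
Insert 934: h=3, slots 3,4 occupied => index 0.
Table: [934, ∅, ∅, 318, 745, 607, ∅]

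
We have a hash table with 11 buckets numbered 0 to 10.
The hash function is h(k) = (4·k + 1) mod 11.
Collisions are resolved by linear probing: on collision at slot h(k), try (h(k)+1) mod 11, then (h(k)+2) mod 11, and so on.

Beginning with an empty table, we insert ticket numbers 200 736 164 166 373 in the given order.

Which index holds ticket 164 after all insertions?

200: h=9 => slot 9
736: h=8 => slot 8
164: h=8, probe 8,9,10 => slot 10
166: h=5 => slot 5
373: h=8, probe 8,9,10,0 => slot 0
Table: [373, -, -, -, -, 166, -, -, 736, 200, 164]

10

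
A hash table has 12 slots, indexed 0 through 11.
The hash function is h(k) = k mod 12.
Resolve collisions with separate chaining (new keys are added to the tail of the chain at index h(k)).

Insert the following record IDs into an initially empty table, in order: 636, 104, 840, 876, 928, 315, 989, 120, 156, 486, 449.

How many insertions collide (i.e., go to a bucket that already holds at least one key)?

Insert 636: h=0, bucket 0 empty -> new chain.
Insert 104: h=8, bucket 8 empty -> new chain.
Insert 840: h=0, bucket 0 nonempty -> append to chain.
Insert 876: h=0, bucket 0 nonempty -> append to chain.
Insert 928: h=4, bucket 4 empty -> new chain.
Insert 315: h=3, bucket 3 empty -> new chain.
Insert 989: h=5, bucket 5 empty -> new chain.
Insert 120: h=0, bucket 0 nonempty -> append to chain.
Insert 156: h=0, bucket 0 nonempty -> append to chain.
Insert 486: h=6, bucket 6 empty -> new chain.
Insert 449: h=5, bucket 5 nonempty -> append to chain.
Final buckets:
0: 636 -> 840 -> 876 -> 120 -> 156
1: -
2: -
3: 315
4: 928
5: 989 -> 449
6: 486
7: -
8: 104
9: -
10: -
11: -

5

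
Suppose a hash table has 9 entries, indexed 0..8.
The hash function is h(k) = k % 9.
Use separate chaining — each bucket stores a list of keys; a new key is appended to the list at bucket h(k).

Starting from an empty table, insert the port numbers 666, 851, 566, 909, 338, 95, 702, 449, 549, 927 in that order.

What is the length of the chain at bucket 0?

5

666 → bucket 0
851 → bucket 5
566 → bucket 8
909 → bucket 0 (collision)
338 → bucket 5 (collision)
95 → bucket 5 (collision)
702 → bucket 0 (collision)
449 → bucket 8 (collision)
549 → bucket 0 (collision)
927 → bucket 0 (collision)
Final buckets:
0: 666 -> 909 -> 702 -> 549 -> 927
1: _
2: _
3: _
4: _
5: 851 -> 338 -> 95
6: _
7: _
8: 566 -> 449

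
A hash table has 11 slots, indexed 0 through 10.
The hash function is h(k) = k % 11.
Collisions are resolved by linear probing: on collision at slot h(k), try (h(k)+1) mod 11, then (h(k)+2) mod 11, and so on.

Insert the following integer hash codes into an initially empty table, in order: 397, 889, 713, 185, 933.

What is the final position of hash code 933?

397: h=1 -> slot 1
889: h=9 -> slot 9
713: h=9, probe 9,10 -> slot 10
185: h=9, probe 9,10,0 -> slot 0
933: h=9, probe 9,10,0,1,2 -> slot 2
Table: [185, 397, 933, —, —, —, —, —, —, 889, 713]

2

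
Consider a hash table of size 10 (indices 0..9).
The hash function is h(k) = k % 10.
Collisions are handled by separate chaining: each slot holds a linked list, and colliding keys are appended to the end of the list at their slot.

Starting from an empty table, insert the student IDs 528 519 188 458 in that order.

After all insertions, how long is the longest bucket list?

528 -> bucket 8
519 -> bucket 9
188 -> bucket 8 (collision)
458 -> bucket 8 (collision)
Final buckets:
0: -
1: -
2: -
3: -
4: -
5: -
6: -
7: -
8: 528 -> 188 -> 458
9: 519

3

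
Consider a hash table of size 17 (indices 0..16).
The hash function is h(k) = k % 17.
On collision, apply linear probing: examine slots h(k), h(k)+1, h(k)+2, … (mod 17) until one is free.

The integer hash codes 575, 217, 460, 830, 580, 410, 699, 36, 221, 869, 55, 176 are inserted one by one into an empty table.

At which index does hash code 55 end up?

575 hashes to 14; slot 14 is free => place at 14.
217 hashes to 13; slot 13 is free => place at 13.
460 hashes to 1; slot 1 is free => place at 1.
830 hashes to 14; 14 taken => place at 15.
580 hashes to 2; slot 2 is free => place at 2.
410 hashes to 2; 2 taken => place at 3.
699 hashes to 2; 2,3 taken => place at 4.
36 hashes to 2; 2,3,4 taken => place at 5.
221 hashes to 0; slot 0 is free => place at 0.
869 hashes to 2; 2,3,4,5 taken => place at 6.
55 hashes to 4; 4,5,6 taken => place at 7.
176 hashes to 6; 6,7 taken => place at 8.
Table: [221, 460, 580, 410, 699, 36, 869, 55, 176, -, -, -, -, 217, 575, 830, -]

7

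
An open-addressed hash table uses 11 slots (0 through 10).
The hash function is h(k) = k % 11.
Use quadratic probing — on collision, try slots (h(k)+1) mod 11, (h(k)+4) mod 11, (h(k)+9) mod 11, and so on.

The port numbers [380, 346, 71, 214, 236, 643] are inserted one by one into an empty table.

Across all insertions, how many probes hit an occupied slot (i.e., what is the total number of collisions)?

14

Insert 380: h=6, slot 6 empty → index 6.
Insert 346: h=5, slot 5 empty → index 5.
Insert 71: h=5, slots 5,6 occupied → index 9.
Insert 214: h=5, slots 5,6,9 occupied → index 3.
Insert 236: h=5, slots 5,6,9,3 occupied → index 10.
Insert 643: h=5, slots 5,6,9,3,10 occupied → index 8.
Table: [_, _, _, 214, _, 346, 380, _, 643, 71, 236]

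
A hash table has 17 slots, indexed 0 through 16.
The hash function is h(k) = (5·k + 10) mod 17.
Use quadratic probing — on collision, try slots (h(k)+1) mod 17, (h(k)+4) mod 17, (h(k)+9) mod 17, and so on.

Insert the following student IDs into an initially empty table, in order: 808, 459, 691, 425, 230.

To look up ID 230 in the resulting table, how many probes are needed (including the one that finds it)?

808 hashes to 4; slot 4 is free → place at 4.
459 hashes to 10; slot 10 is free → place at 10.
691 hashes to 14; slot 14 is free → place at 14.
425 hashes to 10; 10 taken → place at 11.
230 hashes to 4; 4 taken → place at 5.
Table: [_, _, _, _, 808, 230, _, _, _, _, 459, 425, _, _, 691, _, _]
Lookup 230: h=4, probe 4,5 → found at 5.

2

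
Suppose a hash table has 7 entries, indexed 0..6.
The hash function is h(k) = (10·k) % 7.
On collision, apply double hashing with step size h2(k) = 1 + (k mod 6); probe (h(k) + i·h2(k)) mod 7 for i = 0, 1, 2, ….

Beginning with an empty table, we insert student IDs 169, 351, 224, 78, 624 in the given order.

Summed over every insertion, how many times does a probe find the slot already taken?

169: h=3 => slot 3
351: h=3, h2=4, probe 3,0 => slot 0
224: h=0, h2=3, probe 0,3,6 => slot 6
78: h=3, h2=1, probe 3,4 => slot 4
624: h=3, h2=1, probe 3,4,5 => slot 5
Table: [351, ∅, ∅, 169, 78, 624, 224]

6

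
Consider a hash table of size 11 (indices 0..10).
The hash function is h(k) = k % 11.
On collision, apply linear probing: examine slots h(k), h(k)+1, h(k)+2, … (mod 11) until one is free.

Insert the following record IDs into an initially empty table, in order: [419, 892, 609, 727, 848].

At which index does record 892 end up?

419: h=1 -> slot 1
892: h=1, probe 1,2 -> slot 2
609: h=4 -> slot 4
727: h=1, probe 1,2,3 -> slot 3
848: h=1, probe 1,2,3,4,5 -> slot 5
Table: [—, 419, 892, 727, 609, 848, —, —, —, —, —]

2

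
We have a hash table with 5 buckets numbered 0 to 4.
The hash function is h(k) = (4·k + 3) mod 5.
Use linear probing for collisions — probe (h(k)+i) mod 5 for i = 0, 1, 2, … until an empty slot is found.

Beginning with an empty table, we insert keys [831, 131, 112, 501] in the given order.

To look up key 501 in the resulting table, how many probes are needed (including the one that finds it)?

831: h=2 -> slot 2
131: h=2, probe 2,3 -> slot 3
112: h=1 -> slot 1
501: h=2, probe 2,3,4 -> slot 4
Table: [∅, 112, 831, 131, 501]
Lookup 501: h=2, probe 2,3,4 → found at 4.

3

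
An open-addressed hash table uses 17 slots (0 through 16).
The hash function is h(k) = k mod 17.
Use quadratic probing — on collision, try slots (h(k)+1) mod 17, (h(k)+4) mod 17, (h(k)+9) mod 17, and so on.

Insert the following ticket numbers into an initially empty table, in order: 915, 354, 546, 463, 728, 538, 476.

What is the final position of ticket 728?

Insert 915: h=14, slot 14 empty => index 14.
Insert 354: h=14, slot 14 occupied => index 15.
Insert 546: h=2, slot 2 empty => index 2.
Insert 463: h=4, slot 4 empty => index 4.
Insert 728: h=14, slots 14,15 occupied => index 1.
Insert 538: h=11, slot 11 empty => index 11.
Insert 476: h=0, slot 0 empty => index 0.
Table: [476, 728, 546, ., 463, ., ., ., ., ., ., 538, ., ., 915, 354, .]

1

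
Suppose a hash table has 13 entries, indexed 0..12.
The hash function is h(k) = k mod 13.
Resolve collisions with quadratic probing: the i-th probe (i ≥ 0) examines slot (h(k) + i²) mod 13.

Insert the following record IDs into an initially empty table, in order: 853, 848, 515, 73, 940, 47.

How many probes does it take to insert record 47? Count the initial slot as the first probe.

5

Insert 853: h=8, slot 8 empty → index 8.
Insert 848: h=3, slot 3 empty → index 3.
Insert 515: h=8, slot 8 occupied → index 9.
Insert 73: h=8, slots 8,9 occupied → index 12.
Insert 940: h=4, slot 4 empty → index 4.
Insert 47: h=8, slots 8,9,12,4 occupied → index 11.
Table: [-, -, -, 848, 940, -, -, -, 853, 515, -, 47, 73]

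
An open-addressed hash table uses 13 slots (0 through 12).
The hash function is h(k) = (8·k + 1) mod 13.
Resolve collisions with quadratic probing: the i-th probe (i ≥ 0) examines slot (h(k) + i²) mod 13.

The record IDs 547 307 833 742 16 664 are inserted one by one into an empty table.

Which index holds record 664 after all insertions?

Insert 547: h=9, slot 9 empty => index 9.
Insert 307: h=0, slot 0 empty => index 0.
Insert 833: h=9, slot 9 occupied => index 10.
Insert 742: h=9, slots 9,10,0 occupied => index 5.
Insert 16: h=12, slot 12 empty => index 12.
Insert 664: h=9, slots 9,10,0,5,12 occupied => index 8.
Table: [307, _, _, _, _, 742, _, _, 664, 547, 833, _, 16]

8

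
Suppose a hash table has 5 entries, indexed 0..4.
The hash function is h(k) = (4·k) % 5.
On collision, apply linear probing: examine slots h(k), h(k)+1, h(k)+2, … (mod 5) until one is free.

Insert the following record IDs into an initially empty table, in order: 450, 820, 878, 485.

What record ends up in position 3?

485

450: h=0 -> slot 0
820: h=0, probe 0,1 -> slot 1
878: h=2 -> slot 2
485: h=0, probe 0,1,2,3 -> slot 3
Table: [450, 820, 878, 485, .]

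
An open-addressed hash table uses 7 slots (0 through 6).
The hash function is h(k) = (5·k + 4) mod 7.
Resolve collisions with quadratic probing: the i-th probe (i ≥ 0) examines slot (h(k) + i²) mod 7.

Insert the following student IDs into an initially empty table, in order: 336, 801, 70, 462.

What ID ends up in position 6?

462

336 hashes to 4; slot 4 is free -> place at 4.
801 hashes to 5; slot 5 is free -> place at 5.
70 hashes to 4; 4,5 taken -> place at 1.
462 hashes to 4; 4,5,1 taken -> place at 6.
Table: [—, 70, —, —, 336, 801, 462]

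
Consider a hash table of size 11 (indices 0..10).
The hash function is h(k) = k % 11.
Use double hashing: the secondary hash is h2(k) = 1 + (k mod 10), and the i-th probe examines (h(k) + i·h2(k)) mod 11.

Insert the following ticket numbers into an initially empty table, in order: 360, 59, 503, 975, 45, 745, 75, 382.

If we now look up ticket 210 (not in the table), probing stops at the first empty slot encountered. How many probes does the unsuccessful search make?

360: h=8 -> slot 8
59: h=4 -> slot 4
503: h=8, h2=4, probe 8,1 -> slot 1
975: h=7 -> slot 7
45: h=1, h2=6, probe 1,7,2 -> slot 2
745: h=8, h2=6, probe 8,3 -> slot 3
75: h=9 -> slot 9
382: h=8, h2=3, probe 8,0 -> slot 0
Table: [382, 503, 45, 745, 59, ∅, ∅, 975, 360, 75, ∅]
Lookup 210: h=1, h2=1, probe 1,2,3,4,5 → slot 5 empty, not found.

5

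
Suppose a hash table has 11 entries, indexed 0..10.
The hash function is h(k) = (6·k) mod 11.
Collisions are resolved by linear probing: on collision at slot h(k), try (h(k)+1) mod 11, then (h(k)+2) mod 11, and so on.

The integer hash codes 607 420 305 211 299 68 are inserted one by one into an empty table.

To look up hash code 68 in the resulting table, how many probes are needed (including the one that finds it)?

607: h=1 -> slot 1
420: h=1, probe 1,2 -> slot 2
305: h=4 -> slot 4
211: h=1, probe 1,2,3 -> slot 3
299: h=1, probe 1,2,3,4,5 -> slot 5
68: h=1, probe 1,2,3,4,5,6 -> slot 6
Table: [_, 607, 420, 211, 305, 299, 68, _, _, _, _]
Lookup 68: h=1, probe 1,2,3,4,5,6 → found at 6.

6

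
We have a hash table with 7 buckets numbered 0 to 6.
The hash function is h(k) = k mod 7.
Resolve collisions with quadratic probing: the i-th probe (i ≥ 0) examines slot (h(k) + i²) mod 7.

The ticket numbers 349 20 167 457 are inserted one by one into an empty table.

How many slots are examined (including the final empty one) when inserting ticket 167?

3

349: h=6 → slot 6
20: h=6, probe 6,0 → slot 0
167: h=6, probe 6,0,3 → slot 3
457: h=2 → slot 2
Table: [20, ∅, 457, 167, ∅, ∅, 349]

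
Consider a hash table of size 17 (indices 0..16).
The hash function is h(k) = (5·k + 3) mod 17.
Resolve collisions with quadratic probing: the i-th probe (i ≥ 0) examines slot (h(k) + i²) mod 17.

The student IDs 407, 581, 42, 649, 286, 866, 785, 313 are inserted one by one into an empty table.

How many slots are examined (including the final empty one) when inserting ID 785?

407 hashes to 15; slot 15 is free → place at 15.
581 hashes to 1; slot 1 is free → place at 1.
42 hashes to 9; slot 9 is free → place at 9.
649 hashes to 1; 1 taken → place at 2.
286 hashes to 5; slot 5 is free → place at 5.
866 hashes to 15; 15 taken → place at 16.
785 hashes to 1; 1,2,5 taken → place at 10.
313 hashes to 4; slot 4 is free → place at 4.
Table: [—, 581, 649, —, 313, 286, —, —, —, 42, 785, —, —, —, —, 407, 866]

4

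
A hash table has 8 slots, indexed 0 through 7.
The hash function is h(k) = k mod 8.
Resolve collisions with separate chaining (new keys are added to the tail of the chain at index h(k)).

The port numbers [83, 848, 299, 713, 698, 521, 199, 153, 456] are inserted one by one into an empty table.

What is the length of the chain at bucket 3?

2

Insert 83: h=3, bucket 3 empty -> new chain.
Insert 848: h=0, bucket 0 empty -> new chain.
Insert 299: h=3, bucket 3 nonempty -> append to chain.
Insert 713: h=1, bucket 1 empty -> new chain.
Insert 698: h=2, bucket 2 empty -> new chain.
Insert 521: h=1, bucket 1 nonempty -> append to chain.
Insert 199: h=7, bucket 7 empty -> new chain.
Insert 153: h=1, bucket 1 nonempty -> append to chain.
Insert 456: h=0, bucket 0 nonempty -> append to chain.
Final buckets:
0: 848 -> 456
1: 713 -> 521 -> 153
2: 698
3: 83 -> 299
4: —
5: —
6: —
7: 199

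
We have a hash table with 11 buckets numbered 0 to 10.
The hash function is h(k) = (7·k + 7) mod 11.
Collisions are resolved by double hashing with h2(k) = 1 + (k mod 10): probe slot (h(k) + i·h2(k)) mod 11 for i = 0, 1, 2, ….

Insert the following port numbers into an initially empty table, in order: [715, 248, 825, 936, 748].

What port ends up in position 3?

715: h=7 → slot 7
248: h=5 → slot 5
825: h=7, h2=6, probe 7,2 → slot 2
936: h=3 → slot 3
748: h=7, h2=9, probe 7,5,3,1 → slot 1
Table: [∅, 748, 825, 936, ∅, 248, ∅, 715, ∅, ∅, ∅]

936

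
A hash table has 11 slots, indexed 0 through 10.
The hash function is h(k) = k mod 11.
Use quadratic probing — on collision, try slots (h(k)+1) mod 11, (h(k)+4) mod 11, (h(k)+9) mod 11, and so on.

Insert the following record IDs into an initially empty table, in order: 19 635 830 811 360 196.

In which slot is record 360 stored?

6

Insert 19: h=8, slot 8 empty → index 8.
Insert 635: h=8, slot 8 occupied → index 9.
Insert 830: h=5, slot 5 empty → index 5.
Insert 811: h=8, slots 8,9 occupied → index 1.
Insert 360: h=8, slots 8,9,1 occupied → index 6.
Insert 196: h=9, slot 9 occupied → index 10.
Table: [., 811, ., ., ., 830, 360, ., 19, 635, 196]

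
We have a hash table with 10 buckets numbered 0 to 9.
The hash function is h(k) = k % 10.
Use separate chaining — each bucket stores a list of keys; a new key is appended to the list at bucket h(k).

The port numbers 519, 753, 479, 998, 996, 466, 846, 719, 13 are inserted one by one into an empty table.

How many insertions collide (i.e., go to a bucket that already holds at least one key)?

5

Insert 519: h=9, bucket 9 empty → new chain.
Insert 753: h=3, bucket 3 empty → new chain.
Insert 479: h=9, bucket 9 nonempty → append to chain.
Insert 998: h=8, bucket 8 empty → new chain.
Insert 996: h=6, bucket 6 empty → new chain.
Insert 466: h=6, bucket 6 nonempty → append to chain.
Insert 846: h=6, bucket 6 nonempty → append to chain.
Insert 719: h=9, bucket 9 nonempty → append to chain.
Insert 13: h=3, bucket 3 nonempty → append to chain.
Final buckets:
0: _
1: _
2: _
3: 753 -> 13
4: _
5: _
6: 996 -> 466 -> 846
7: _
8: 998
9: 519 -> 479 -> 719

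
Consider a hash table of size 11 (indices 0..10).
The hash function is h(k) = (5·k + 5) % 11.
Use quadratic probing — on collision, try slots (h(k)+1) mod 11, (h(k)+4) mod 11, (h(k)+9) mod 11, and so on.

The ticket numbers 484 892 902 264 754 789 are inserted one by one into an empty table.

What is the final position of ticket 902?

6

484: h=5 -> slot 5
892: h=10 -> slot 10
902: h=5, probe 5,6 -> slot 6
264: h=5, probe 5,6,9 -> slot 9
754: h=2 -> slot 2
789: h=1 -> slot 1
Table: [-, 789, 754, -, -, 484, 902, -, -, 264, 892]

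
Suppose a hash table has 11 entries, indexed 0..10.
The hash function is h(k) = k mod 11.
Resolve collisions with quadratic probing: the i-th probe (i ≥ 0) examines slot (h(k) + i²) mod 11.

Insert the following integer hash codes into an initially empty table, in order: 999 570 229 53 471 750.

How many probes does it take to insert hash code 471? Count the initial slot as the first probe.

999 hashes to 9; slot 9 is free => place at 9.
570 hashes to 9; 9 taken => place at 10.
229 hashes to 9; 9,10 taken => place at 2.
53 hashes to 9; 9,10,2 taken => place at 7.
471 hashes to 9; 9,10,2,7 taken => place at 3.
750 hashes to 2; 2,3 taken => place at 6.
Table: [., ., 229, 471, ., ., 750, 53, ., 999, 570]

5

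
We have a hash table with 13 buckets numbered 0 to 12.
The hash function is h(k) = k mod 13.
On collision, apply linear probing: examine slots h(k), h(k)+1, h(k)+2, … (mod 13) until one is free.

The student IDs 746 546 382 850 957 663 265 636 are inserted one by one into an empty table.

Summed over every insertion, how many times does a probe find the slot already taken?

8

Insert 746: h=5, slot 5 empty → index 5.
Insert 546: h=0, slot 0 empty → index 0.
Insert 382: h=5, slot 5 occupied → index 6.
Insert 850: h=5, slots 5,6 occupied → index 7.
Insert 957: h=8, slot 8 empty → index 8.
Insert 663: h=0, slot 0 occupied → index 1.
Insert 265: h=5, slots 5,6,7,8 occupied → index 9.
Insert 636: h=12, slot 12 empty → index 12.
Table: [546, 663, ∅, ∅, ∅, 746, 382, 850, 957, 265, ∅, ∅, 636]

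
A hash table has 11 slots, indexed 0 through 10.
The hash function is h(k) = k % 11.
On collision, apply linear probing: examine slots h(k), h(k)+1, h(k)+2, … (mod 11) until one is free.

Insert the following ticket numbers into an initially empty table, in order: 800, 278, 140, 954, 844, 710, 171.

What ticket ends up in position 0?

Insert 800: h=8, slot 8 empty => index 8.
Insert 278: h=3, slot 3 empty => index 3.
Insert 140: h=8, slot 8 occupied => index 9.
Insert 954: h=8, slots 8,9 occupied => index 10.
Insert 844: h=8, slots 8,9,10 occupied => index 0.
Insert 710: h=6, slot 6 empty => index 6.
Insert 171: h=6, slot 6 occupied => index 7.
Table: [844, -, -, 278, -, -, 710, 171, 800, 140, 954]

844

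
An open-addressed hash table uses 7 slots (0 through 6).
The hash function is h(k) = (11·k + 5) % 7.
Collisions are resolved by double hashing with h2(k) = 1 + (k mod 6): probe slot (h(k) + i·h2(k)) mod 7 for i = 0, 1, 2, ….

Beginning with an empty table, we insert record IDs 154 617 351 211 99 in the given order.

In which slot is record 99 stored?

Insert 154: h=5, slot 5 empty -> index 5.
Insert 617: h=2, slot 2 empty -> index 2.
Insert 351: h=2, h2=4, slot 2 occupied -> index 6.
Insert 211: h=2, h2=2, slot 2 occupied -> index 4.
Insert 99: h=2, h2=4, slots 2,6 occupied -> index 3.
Table: [-, -, 617, 99, 211, 154, 351]

3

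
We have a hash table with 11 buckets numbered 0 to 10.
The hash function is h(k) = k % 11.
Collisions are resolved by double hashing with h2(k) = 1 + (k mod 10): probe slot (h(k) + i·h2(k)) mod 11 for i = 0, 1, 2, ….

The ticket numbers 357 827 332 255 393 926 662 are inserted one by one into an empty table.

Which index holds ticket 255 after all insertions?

3

Insert 357: h=5, slot 5 empty => index 5.
Insert 827: h=2, slot 2 empty => index 2.
Insert 332: h=2, h2=3, slots 2,5 occupied => index 8.
Insert 255: h=2, h2=6, slots 2,8 occupied => index 3.
Insert 393: h=8, h2=4, slot 8 occupied => index 1.
Insert 926: h=2, h2=7, slot 2 occupied => index 9.
Insert 662: h=2, h2=3, slots 2,5,8 occupied => index 0.
Table: [662, 393, 827, 255, ., 357, ., ., 332, 926, .]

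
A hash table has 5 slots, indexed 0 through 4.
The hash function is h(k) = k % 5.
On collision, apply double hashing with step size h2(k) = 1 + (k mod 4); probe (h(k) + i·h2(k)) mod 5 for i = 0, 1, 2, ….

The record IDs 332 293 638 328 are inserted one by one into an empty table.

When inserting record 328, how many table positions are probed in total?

332 hashes to 2; slot 2 is free => place at 2.
293 hashes to 3; slot 3 is free => place at 3.
638 hashes to 3, h2=3; 3 taken => place at 1.
328 hashes to 3, h2=1; 3 taken => place at 4.
Table: [—, 638, 332, 293, 328]

2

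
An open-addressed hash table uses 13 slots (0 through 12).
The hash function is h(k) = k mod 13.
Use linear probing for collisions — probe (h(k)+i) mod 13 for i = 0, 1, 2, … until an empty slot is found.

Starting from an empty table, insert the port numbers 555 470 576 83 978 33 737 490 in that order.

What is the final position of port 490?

11

Insert 555: h=9, slot 9 empty => index 9.
Insert 470: h=2, slot 2 empty => index 2.
Insert 576: h=4, slot 4 empty => index 4.
Insert 83: h=5, slot 5 empty => index 5.
Insert 978: h=3, slot 3 empty => index 3.
Insert 33: h=7, slot 7 empty => index 7.
Insert 737: h=9, slot 9 occupied => index 10.
Insert 490: h=9, slots 9,10 occupied => index 11.
Table: [—, —, 470, 978, 576, 83, —, 33, —, 555, 737, 490, —]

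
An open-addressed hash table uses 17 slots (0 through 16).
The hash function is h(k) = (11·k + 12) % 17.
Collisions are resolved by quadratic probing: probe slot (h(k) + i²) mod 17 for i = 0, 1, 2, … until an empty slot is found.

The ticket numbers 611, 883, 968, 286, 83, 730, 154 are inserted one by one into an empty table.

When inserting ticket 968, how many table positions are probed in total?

611: h=1 -> slot 1
883: h=1, probe 1,2 -> slot 2
968: h=1, probe 1,2,5 -> slot 5
286: h=13 -> slot 13
83: h=7 -> slot 7
730: h=1, probe 1,2,5,10 -> slot 10
154: h=6 -> slot 6
Table: [., 611, 883, ., ., 968, 154, 83, ., ., 730, ., ., 286, ., ., .]

3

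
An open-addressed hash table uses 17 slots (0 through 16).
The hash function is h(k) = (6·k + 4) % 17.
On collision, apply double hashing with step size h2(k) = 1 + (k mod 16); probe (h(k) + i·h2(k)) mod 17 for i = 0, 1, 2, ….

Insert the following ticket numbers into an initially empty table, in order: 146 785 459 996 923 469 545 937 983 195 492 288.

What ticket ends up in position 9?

146 hashes to 13; slot 13 is free => place at 13.
785 hashes to 5; slot 5 is free => place at 5.
459 hashes to 4; slot 4 is free => place at 4.
996 hashes to 13, h2=5; 13 taken => place at 1.
923 hashes to 0; slot 0 is free => place at 0.
469 hashes to 13, h2=6; 13 taken => place at 2.
545 hashes to 10; slot 10 is free => place at 10.
937 hashes to 16; slot 16 is free => place at 16.
983 hashes to 3; slot 3 is free => place at 3.
195 hashes to 1, h2=4; 1,5 taken => place at 9.
492 hashes to 15; slot 15 is free => place at 15.
288 hashes to 15, h2=1; 15,16,0,1,2,3,4,5 taken => place at 6.
Table: [923, 996, 469, 983, 459, 785, 288, —, —, 195, 545, —, —, 146, —, 492, 937]

195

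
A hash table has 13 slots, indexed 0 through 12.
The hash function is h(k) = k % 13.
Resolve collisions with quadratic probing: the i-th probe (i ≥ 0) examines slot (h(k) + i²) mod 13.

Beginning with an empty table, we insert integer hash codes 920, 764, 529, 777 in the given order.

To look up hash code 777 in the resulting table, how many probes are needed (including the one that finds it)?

Insert 920: h=10, slot 10 empty => index 10.
Insert 764: h=10, slot 10 occupied => index 11.
Insert 529: h=9, slot 9 empty => index 9.
Insert 777: h=10, slots 10,11 occupied => index 1.
Table: [_, 777, _, _, _, _, _, _, _, 529, 920, 764, _]
Lookup 777: h=10, probe 10,11,1 → found at 1.

3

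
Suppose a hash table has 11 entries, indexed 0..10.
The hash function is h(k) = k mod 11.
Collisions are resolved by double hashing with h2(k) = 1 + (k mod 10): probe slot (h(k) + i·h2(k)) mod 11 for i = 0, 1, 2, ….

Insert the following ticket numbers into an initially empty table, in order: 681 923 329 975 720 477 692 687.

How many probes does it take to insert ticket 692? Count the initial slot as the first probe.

Insert 681: h=10, slot 10 empty => index 10.
Insert 923: h=10, h2=4, slot 10 occupied => index 3.
Insert 329: h=10, h2=10, slot 10 occupied => index 9.
Insert 975: h=7, slot 7 empty => index 7.
Insert 720: h=5, slot 5 empty => index 5.
Insert 477: h=4, slot 4 empty => index 4.
Insert 692: h=10, h2=3, slot 10 occupied => index 2.
Insert 687: h=5, h2=8, slots 5,2,10,7,4 occupied => index 1.
Table: [∅, 687, 692, 923, 477, 720, ∅, 975, ∅, 329, 681]

2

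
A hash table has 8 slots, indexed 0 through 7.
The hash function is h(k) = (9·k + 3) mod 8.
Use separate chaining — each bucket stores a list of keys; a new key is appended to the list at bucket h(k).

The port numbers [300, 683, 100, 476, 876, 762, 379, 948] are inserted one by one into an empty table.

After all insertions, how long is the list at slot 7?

Insert 300: h=7, bucket 7 empty -> new chain.
Insert 683: h=6, bucket 6 empty -> new chain.
Insert 100: h=7, bucket 7 nonempty -> append to chain.
Insert 476: h=7, bucket 7 nonempty -> append to chain.
Insert 876: h=7, bucket 7 nonempty -> append to chain.
Insert 762: h=5, bucket 5 empty -> new chain.
Insert 379: h=6, bucket 6 nonempty -> append to chain.
Insert 948: h=7, bucket 7 nonempty -> append to chain.
Final buckets:
0: .
1: .
2: .
3: .
4: .
5: 762
6: 683 -> 379
7: 300 -> 100 -> 476 -> 876 -> 948

5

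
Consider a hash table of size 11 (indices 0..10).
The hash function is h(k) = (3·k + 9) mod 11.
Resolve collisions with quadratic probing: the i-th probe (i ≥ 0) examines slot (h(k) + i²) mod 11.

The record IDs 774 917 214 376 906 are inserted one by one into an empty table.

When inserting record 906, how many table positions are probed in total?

3

774: h=10 => slot 10
917: h=10, probe 10,0 => slot 0
214: h=2 => slot 2
376: h=4 => slot 4
906: h=10, probe 10,0,3 => slot 3
Table: [917, _, 214, 906, 376, _, _, _, _, _, 774]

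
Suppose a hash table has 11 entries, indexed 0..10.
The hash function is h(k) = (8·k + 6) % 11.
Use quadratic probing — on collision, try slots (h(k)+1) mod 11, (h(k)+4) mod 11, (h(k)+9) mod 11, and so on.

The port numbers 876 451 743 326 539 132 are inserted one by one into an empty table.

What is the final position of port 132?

Insert 876: h=7, slot 7 empty => index 7.
Insert 451: h=6, slot 6 empty => index 6.
Insert 743: h=10, slot 10 empty => index 10.
Insert 326: h=7, slot 7 occupied => index 8.
Insert 539: h=6, slots 6,7,10 occupied => index 4.
Insert 132: h=6, slots 6,7,10,4 occupied => index 0.
Table: [132, —, —, —, 539, —, 451, 876, 326, —, 743]

0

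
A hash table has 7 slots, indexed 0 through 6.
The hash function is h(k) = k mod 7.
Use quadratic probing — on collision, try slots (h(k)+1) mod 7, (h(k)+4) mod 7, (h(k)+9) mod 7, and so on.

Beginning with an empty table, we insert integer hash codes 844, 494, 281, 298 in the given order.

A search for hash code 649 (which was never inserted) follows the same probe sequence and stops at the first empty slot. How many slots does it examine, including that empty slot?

844 hashes to 4; slot 4 is free => place at 4.
494 hashes to 4; 4 taken => place at 5.
281 hashes to 1; slot 1 is free => place at 1.
298 hashes to 4; 4,5,1 taken => place at 6.
Table: [_, 281, _, _, 844, 494, 298]
Lookup 649: h=5, probe 5,6,2 → slot 2 empty, not found.

3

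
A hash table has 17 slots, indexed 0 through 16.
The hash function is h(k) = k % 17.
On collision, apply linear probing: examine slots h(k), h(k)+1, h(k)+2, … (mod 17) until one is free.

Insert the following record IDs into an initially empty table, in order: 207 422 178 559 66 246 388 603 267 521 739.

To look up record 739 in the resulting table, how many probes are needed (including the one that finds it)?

6

Insert 207: h=3, slot 3 empty -> index 3.
Insert 422: h=14, slot 14 empty -> index 14.
Insert 178: h=8, slot 8 empty -> index 8.
Insert 559: h=15, slot 15 empty -> index 15.
Insert 66: h=15, slot 15 occupied -> index 16.
Insert 246: h=8, slot 8 occupied -> index 9.
Insert 388: h=14, slots 14,15,16 occupied -> index 0.
Insert 603: h=8, slots 8,9 occupied -> index 10.
Insert 267: h=12, slot 12 empty -> index 12.
Insert 521: h=11, slot 11 empty -> index 11.
Insert 739: h=8, slots 8,9,10,11,12 occupied -> index 13.
Table: [388, —, —, 207, —, —, —, —, 178, 246, 603, 521, 267, 739, 422, 559, 66]
Lookup 739: h=8, probe 8,9,10,11,12,13 → found at 13.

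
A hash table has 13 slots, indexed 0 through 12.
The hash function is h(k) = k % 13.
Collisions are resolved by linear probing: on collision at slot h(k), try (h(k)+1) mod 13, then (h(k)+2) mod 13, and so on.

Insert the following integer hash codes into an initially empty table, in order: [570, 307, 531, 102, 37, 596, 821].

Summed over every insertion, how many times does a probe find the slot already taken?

Insert 570: h=11, slot 11 empty => index 11.
Insert 307: h=8, slot 8 empty => index 8.
Insert 531: h=11, slot 11 occupied => index 12.
Insert 102: h=11, slots 11,12 occupied => index 0.
Insert 37: h=11, slots 11,12,0 occupied => index 1.
Insert 596: h=11, slots 11,12,0,1 occupied => index 2.
Insert 821: h=2, slot 2 occupied => index 3.
Table: [102, 37, 596, 821, ., ., ., ., 307, ., ., 570, 531]

11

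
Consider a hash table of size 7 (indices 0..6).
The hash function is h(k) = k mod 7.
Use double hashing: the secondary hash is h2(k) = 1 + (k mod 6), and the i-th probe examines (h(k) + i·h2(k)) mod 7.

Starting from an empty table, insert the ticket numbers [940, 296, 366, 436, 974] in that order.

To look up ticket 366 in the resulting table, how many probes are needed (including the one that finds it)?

2

940: h=2 => slot 2
296: h=2, h2=3, probe 2,5 => slot 5
366: h=2, h2=1, probe 2,3 => slot 3
436: h=2, h2=5, probe 2,0 => slot 0
974: h=1 => slot 1
Table: [436, 974, 940, 366, ∅, 296, ∅]
Lookup 366: h=2, h2=1, probe 2,3 → found at 3.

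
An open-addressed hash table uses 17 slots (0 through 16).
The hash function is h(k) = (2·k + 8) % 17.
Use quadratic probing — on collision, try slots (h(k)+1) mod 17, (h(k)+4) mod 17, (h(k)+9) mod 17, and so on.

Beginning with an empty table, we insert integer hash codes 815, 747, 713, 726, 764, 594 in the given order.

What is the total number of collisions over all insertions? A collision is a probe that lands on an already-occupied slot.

815: h=6 -> slot 6
747: h=6, probe 6,7 -> slot 7
713: h=6, probe 6,7,10 -> slot 10
726: h=15 -> slot 15
764: h=6, probe 6,7,10,15,5 -> slot 5
594: h=6, probe 6,7,10,15,5,14 -> slot 14
Table: [—, —, —, —, —, 764, 815, 747, —, —, 713, —, —, —, 594, 726, —]

12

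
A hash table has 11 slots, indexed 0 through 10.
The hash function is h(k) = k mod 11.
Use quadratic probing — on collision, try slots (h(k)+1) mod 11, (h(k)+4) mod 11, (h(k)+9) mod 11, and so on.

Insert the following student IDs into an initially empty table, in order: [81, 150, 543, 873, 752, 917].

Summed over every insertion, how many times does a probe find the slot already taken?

10

Insert 81: h=4, slot 4 empty -> index 4.
Insert 150: h=7, slot 7 empty -> index 7.
Insert 543: h=4, slot 4 occupied -> index 5.
Insert 873: h=4, slots 4,5 occupied -> index 8.
Insert 752: h=4, slots 4,5,8 occupied -> index 2.
Insert 917: h=4, slots 4,5,8,2 occupied -> index 9.
Table: [—, —, 752, —, 81, 543, —, 150, 873, 917, —]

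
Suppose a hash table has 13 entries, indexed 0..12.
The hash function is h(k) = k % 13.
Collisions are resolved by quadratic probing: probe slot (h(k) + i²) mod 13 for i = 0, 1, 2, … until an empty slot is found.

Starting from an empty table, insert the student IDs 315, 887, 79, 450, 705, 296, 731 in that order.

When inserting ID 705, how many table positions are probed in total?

315 hashes to 3; slot 3 is free => place at 3.
887 hashes to 3; 3 taken => place at 4.
79 hashes to 1; slot 1 is free => place at 1.
450 hashes to 8; slot 8 is free => place at 8.
705 hashes to 3; 3,4 taken => place at 7.
296 hashes to 10; slot 10 is free => place at 10.
731 hashes to 3; 3,4,7 taken => place at 12.
Table: [∅, 79, ∅, 315, 887, ∅, ∅, 705, 450, ∅, 296, ∅, 731]

3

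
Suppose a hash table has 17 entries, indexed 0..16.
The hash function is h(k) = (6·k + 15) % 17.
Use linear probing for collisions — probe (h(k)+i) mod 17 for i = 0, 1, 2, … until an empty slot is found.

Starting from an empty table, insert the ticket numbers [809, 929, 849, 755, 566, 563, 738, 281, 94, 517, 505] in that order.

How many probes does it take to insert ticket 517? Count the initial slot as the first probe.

Insert 809: h=7, slot 7 empty => index 7.
Insert 929: h=13, slot 13 empty => index 13.
Insert 849: h=9, slot 9 empty => index 9.
Insert 755: h=6, slot 6 empty => index 6.
Insert 566: h=11, slot 11 empty => index 11.
Insert 563: h=10, slot 10 empty => index 10.
Insert 738: h=6, slots 6,7 occupied => index 8.
Insert 281: h=1, slot 1 empty => index 1.
Insert 94: h=1, slot 1 occupied => index 2.
Insert 517: h=6, slots 6,7,8,9,10,11 occupied => index 12.
Insert 505: h=2, slot 2 occupied => index 3.
Table: [∅, 281, 94, 505, ∅, ∅, 755, 809, 738, 849, 563, 566, 517, 929, ∅, ∅, ∅]

7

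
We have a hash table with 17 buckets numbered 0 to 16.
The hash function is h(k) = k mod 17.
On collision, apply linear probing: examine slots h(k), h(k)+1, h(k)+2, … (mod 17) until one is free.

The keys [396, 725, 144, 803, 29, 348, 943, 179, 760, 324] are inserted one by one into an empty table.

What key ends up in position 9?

348

396: h=5 => slot 5
725: h=11 => slot 11
144: h=8 => slot 8
803: h=4 => slot 4
29: h=12 => slot 12
348: h=8, probe 8,9 => slot 9
943: h=8, probe 8,9,10 => slot 10
179: h=9, probe 9,10,11,12,13 => slot 13
760: h=12, probe 12,13,14 => slot 14
324: h=1 => slot 1
Table: [-, 324, -, -, 803, 396, -, -, 144, 348, 943, 725, 29, 179, 760, -, -]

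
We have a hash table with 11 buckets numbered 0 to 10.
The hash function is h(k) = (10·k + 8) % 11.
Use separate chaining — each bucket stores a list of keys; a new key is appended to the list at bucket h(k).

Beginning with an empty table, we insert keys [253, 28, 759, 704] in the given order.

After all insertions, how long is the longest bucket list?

253 → bucket 8
28 → bucket 2
759 → bucket 8 (collision)
704 → bucket 8 (collision)
Final buckets:
0: .
1: .
2: 28
3: .
4: .
5: .
6: .
7: .
8: 253 -> 759 -> 704
9: .
10: .

3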